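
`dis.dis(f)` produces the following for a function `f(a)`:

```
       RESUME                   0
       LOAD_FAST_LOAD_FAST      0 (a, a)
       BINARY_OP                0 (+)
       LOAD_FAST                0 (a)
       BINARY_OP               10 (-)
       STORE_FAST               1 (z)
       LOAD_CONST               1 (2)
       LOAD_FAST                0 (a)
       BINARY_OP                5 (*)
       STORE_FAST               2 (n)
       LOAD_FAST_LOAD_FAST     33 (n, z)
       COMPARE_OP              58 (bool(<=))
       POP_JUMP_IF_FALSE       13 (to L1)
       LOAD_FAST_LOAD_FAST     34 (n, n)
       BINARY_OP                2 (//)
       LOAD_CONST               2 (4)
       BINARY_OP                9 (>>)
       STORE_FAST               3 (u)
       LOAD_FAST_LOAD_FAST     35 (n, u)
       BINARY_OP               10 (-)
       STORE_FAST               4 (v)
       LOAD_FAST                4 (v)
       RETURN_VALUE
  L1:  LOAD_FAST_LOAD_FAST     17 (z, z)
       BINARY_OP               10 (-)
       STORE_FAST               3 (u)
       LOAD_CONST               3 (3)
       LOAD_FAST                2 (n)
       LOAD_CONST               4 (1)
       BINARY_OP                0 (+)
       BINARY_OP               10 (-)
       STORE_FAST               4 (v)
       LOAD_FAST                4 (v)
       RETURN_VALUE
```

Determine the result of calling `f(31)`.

LOAD_FAST_LOAD_FAST a,a → push 31,31. Stack: [31, 31]
BINARY_OP + → 31 + 31 = 62. Stack: [62]
LOAD_FAST a → push 31. Stack: [62, 31]
BINARY_OP - → 62 - 31 = 31. Stack: [31]
STORE_FAST z → z=31. Stack: []
LOAD_CONST → push 2. Stack: [2]
LOAD_FAST a → push 31. Stack: [2, 31]
BINARY_OP * → 2 * 31 = 62. Stack: [62]
STORE_FAST n → n=62. Stack: []
LOAD_FAST_LOAD_FAST n,z → push 62,31. Stack: [62, 31]
COMPARE_OP bool(<=) → 62 vs 31 = False. Stack: [False]
POP_JUMP_IF_FALSE → pop False; jump. Stack: []
LOAD_FAST_LOAD_FAST z,z → push 31,31. Stack: [31, 31]
BINARY_OP - → 31 - 31 = 0. Stack: [0]
STORE_FAST u → u=0. Stack: []
LOAD_CONST → push 3. Stack: [3]
LOAD_FAST n → push 62. Stack: [3, 62]
LOAD_CONST → push 1. Stack: [3, 62, 1]
BINARY_OP + → 62 + 1 = 63. Stack: [3, 63]
BINARY_OP - → 3 - 63 = -60. Stack: [-60]
STORE_FAST v → v=-60. Stack: []
LOAD_FAST v → push -60. Stack: [-60]
RETURN_VALUE → return -60.

-60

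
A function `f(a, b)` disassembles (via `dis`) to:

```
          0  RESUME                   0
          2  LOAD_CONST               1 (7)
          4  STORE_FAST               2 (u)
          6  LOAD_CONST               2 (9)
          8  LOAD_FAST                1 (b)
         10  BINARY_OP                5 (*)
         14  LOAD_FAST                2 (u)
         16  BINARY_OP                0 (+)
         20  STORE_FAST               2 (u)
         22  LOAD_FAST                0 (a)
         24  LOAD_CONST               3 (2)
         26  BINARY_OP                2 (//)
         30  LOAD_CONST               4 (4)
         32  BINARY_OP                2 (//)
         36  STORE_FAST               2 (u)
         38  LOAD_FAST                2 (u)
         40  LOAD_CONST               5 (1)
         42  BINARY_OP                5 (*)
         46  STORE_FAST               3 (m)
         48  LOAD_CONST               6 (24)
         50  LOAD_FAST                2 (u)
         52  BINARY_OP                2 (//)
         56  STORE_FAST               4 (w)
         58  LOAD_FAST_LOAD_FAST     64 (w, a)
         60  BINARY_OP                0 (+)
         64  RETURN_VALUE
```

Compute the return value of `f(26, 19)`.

LOAD_CONST → push 7. Stack: [7]
STORE_FAST u → u=7. Stack: []
LOAD_CONST → push 9. Stack: [9]
LOAD_FAST b → push 19. Stack: [9, 19]
BINARY_OP * → 9 * 19 = 171. Stack: [171]
LOAD_FAST u → push 7. Stack: [171, 7]
BINARY_OP + → 171 + 7 = 178. Stack: [178]
STORE_FAST u → u=178. Stack: []
LOAD_FAST a → push 26. Stack: [26]
LOAD_CONST → push 2. Stack: [26, 2]
BINARY_OP // → 26 // 2 = 13. Stack: [13]
LOAD_CONST → push 4. Stack: [13, 4]
BINARY_OP // → 13 // 4 = 3. Stack: [3]
STORE_FAST u → u=3. Stack: []
LOAD_FAST u → push 3. Stack: [3]
LOAD_CONST → push 1. Stack: [3, 1]
BINARY_OP * → 3 * 1 = 3. Stack: [3]
STORE_FAST m → m=3. Stack: []
LOAD_CONST → push 24. Stack: [24]
LOAD_FAST u → push 3. Stack: [24, 3]
BINARY_OP // → 24 // 3 = 8. Stack: [8]
STORE_FAST w → w=8. Stack: []
LOAD_FAST_LOAD_FAST w,a → push 8,26. Stack: [8, 26]
BINARY_OP + → 8 + 26 = 34. Stack: [34]
RETURN_VALUE → return 34.

34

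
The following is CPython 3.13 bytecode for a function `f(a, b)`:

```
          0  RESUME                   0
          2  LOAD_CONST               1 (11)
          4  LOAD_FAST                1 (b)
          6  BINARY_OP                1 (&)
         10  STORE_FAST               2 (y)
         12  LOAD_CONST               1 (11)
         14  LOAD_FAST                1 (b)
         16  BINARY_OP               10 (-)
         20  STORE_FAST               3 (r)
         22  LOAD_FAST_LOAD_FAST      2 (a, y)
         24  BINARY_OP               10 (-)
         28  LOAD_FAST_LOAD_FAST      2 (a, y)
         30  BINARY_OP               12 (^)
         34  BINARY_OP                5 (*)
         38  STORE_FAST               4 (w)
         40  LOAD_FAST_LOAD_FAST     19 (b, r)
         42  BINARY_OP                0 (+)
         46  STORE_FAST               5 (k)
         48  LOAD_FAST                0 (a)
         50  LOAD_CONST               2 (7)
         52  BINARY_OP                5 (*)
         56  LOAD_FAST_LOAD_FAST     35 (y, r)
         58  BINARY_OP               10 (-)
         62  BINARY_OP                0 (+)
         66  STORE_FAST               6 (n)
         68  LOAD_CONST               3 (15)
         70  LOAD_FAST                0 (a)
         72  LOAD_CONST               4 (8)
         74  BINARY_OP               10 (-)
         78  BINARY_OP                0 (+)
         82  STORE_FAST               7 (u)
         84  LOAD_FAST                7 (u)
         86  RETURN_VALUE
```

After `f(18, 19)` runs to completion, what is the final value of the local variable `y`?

LOAD_CONST → push 11. Stack: [11]
LOAD_FAST b → push 19. Stack: [11, 19]
BINARY_OP & → 11 & 19 = 3. Stack: [3]
STORE_FAST y → y=3. Stack: []
LOAD_CONST → push 11. Stack: [11]
LOAD_FAST b → push 19. Stack: [11, 19]
BINARY_OP - → 11 - 19 = -8. Stack: [-8]
STORE_FAST r → r=-8. Stack: []
LOAD_FAST_LOAD_FAST a,y → push 18,3. Stack: [18, 3]
BINARY_OP - → 18 - 3 = 15. Stack: [15]
LOAD_FAST_LOAD_FAST a,y → push 18,3. Stack: [15, 18, 3]
BINARY_OP ^ → 18 ^ 3 = 17. Stack: [15, 17]
BINARY_OP * → 15 * 17 = 255. Stack: [255]
STORE_FAST w → w=255. Stack: []
LOAD_FAST_LOAD_FAST b,r → push 19,-8. Stack: [19, -8]
BINARY_OP + → 19 + -8 = 11. Stack: [11]
STORE_FAST k → k=11. Stack: []
LOAD_FAST a → push 18. Stack: [18]
LOAD_CONST → push 7. Stack: [18, 7]
BINARY_OP * → 18 * 7 = 126. Stack: [126]
LOAD_FAST_LOAD_FAST y,r → push 3,-8. Stack: [126, 3, -8]
BINARY_OP - → 3 - -8 = 11. Stack: [126, 11]
BINARY_OP + → 126 + 11 = 137. Stack: [137]
STORE_FAST n → n=137. Stack: []
LOAD_CONST → push 15. Stack: [15]
LOAD_FAST a → push 18. Stack: [15, 18]
LOAD_CONST → push 8. Stack: [15, 18, 8]
BINARY_OP - → 18 - 8 = 10. Stack: [15, 10]
BINARY_OP + → 15 + 10 = 25. Stack: [25]
STORE_FAST u → u=25. Stack: []
LOAD_FAST u → push 25. Stack: [25]
RETURN_VALUE → return 25.

3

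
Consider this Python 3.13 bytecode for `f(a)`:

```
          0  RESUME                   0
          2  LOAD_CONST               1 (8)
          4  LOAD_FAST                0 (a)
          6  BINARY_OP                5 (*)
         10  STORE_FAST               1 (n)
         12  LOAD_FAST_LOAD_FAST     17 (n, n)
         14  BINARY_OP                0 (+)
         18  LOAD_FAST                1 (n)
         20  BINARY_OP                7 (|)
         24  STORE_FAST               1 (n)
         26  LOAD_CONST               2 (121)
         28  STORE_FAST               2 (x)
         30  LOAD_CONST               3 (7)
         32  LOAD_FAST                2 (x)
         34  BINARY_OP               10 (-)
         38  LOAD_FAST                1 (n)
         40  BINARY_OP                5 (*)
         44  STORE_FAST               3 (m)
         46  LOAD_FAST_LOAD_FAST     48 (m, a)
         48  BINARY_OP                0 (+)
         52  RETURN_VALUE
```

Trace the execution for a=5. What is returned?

LOAD_CONST → push 8. Stack: [8]
LOAD_FAST a → push 5. Stack: [8, 5]
BINARY_OP * → 8 * 5 = 40. Stack: [40]
STORE_FAST n → n=40. Stack: []
LOAD_FAST_LOAD_FAST n,n → push 40,40. Stack: [40, 40]
BINARY_OP + → 40 + 40 = 80. Stack: [80]
LOAD_FAST n → push 40. Stack: [80, 40]
BINARY_OP | → 80 | 40 = 120. Stack: [120]
STORE_FAST n → n=120. Stack: []
LOAD_CONST → push 121. Stack: [121]
STORE_FAST x → x=121. Stack: []
LOAD_CONST → push 7. Stack: [7]
LOAD_FAST x → push 121. Stack: [7, 121]
BINARY_OP - → 7 - 121 = -114. Stack: [-114]
LOAD_FAST n → push 120. Stack: [-114, 120]
BINARY_OP * → -114 * 120 = -13680. Stack: [-13680]
STORE_FAST m → m=-13680. Stack: []
LOAD_FAST_LOAD_FAST m,a → push -13680,5. Stack: [-13680, 5]
BINARY_OP + → -13680 + 5 = -13675. Stack: [-13675]
RETURN_VALUE → return -13675.

-13675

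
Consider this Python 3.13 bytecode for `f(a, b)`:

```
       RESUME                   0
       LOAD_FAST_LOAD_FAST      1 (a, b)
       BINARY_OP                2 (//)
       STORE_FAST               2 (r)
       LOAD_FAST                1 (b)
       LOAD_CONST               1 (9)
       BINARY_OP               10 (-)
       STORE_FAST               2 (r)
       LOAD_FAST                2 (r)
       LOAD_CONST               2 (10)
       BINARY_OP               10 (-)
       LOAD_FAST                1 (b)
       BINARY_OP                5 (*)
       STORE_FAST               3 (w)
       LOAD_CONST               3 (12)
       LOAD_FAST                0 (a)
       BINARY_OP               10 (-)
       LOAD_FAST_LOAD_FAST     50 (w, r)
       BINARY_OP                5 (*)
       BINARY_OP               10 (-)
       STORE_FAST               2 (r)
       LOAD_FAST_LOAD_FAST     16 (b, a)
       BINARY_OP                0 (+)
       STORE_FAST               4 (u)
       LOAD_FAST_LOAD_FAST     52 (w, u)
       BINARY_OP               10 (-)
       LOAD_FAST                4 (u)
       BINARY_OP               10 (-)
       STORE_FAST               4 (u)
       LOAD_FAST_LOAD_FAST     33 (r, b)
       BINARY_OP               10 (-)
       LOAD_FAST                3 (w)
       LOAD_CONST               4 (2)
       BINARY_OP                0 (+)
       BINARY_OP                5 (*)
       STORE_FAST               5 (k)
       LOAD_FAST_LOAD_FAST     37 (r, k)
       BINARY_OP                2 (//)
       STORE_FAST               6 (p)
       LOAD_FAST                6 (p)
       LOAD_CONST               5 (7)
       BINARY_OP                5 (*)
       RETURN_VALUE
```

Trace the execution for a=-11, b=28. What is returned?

0

LOAD_FAST_LOAD_FAST a,b → push -11,28. Stack: [-11, 28]
BINARY_OP // → -11 // 28 = -1. Stack: [-1]
STORE_FAST r → r=-1. Stack: []
LOAD_FAST b → push 28. Stack: [28]
LOAD_CONST → push 9. Stack: [28, 9]
BINARY_OP - → 28 - 9 = 19. Stack: [19]
STORE_FAST r → r=19. Stack: []
LOAD_FAST r → push 19. Stack: [19]
LOAD_CONST → push 10. Stack: [19, 10]
BINARY_OP - → 19 - 10 = 9. Stack: [9]
LOAD_FAST b → push 28. Stack: [9, 28]
BINARY_OP * → 9 * 28 = 252. Stack: [252]
STORE_FAST w → w=252. Stack: []
LOAD_CONST → push 12. Stack: [12]
LOAD_FAST a → push -11. Stack: [12, -11]
BINARY_OP - → 12 - -11 = 23. Stack: [23]
LOAD_FAST_LOAD_FAST w,r → push 252,19. Stack: [23, 252, 19]
BINARY_OP * → 252 * 19 = 4788. Stack: [23, 4788]
BINARY_OP - → 23 - 4788 = -4765. Stack: [-4765]
STORE_FAST r → r=-4765. Stack: []
LOAD_FAST_LOAD_FAST b,a → push 28,-11. Stack: [28, -11]
BINARY_OP + → 28 + -11 = 17. Stack: [17]
STORE_FAST u → u=17. Stack: []
LOAD_FAST_LOAD_FAST w,u → push 252,17. Stack: [252, 17]
BINARY_OP - → 252 - 17 = 235. Stack: [235]
LOAD_FAST u → push 17. Stack: [235, 17]
BINARY_OP - → 235 - 17 = 218. Stack: [218]
STORE_FAST u → u=218. Stack: []
LOAD_FAST_LOAD_FAST r,b → push -4765,28. Stack: [-4765, 28]
BINARY_OP - → -4765 - 28 = -4793. Stack: [-4793]
LOAD_FAST w → push 252. Stack: [-4793, 252]
LOAD_CONST → push 2. Stack: [-4793, 252, 2]
BINARY_OP + → 252 + 2 = 254. Stack: [-4793, 254]
BINARY_OP * → -4793 * 254 = -1217422. Stack: [-1217422]
STORE_FAST k → k=-1217422. Stack: []
LOAD_FAST_LOAD_FAST r,k → push -4765,-1217422. Stack: [-4765, -1217422]
BINARY_OP // → -4765 // -1217422 = 0. Stack: [0]
STORE_FAST p → p=0. Stack: []
LOAD_FAST p → push 0. Stack: [0]
LOAD_CONST → push 7. Stack: [0, 7]
BINARY_OP * → 0 * 7 = 0. Stack: [0]
RETURN_VALUE → return 0.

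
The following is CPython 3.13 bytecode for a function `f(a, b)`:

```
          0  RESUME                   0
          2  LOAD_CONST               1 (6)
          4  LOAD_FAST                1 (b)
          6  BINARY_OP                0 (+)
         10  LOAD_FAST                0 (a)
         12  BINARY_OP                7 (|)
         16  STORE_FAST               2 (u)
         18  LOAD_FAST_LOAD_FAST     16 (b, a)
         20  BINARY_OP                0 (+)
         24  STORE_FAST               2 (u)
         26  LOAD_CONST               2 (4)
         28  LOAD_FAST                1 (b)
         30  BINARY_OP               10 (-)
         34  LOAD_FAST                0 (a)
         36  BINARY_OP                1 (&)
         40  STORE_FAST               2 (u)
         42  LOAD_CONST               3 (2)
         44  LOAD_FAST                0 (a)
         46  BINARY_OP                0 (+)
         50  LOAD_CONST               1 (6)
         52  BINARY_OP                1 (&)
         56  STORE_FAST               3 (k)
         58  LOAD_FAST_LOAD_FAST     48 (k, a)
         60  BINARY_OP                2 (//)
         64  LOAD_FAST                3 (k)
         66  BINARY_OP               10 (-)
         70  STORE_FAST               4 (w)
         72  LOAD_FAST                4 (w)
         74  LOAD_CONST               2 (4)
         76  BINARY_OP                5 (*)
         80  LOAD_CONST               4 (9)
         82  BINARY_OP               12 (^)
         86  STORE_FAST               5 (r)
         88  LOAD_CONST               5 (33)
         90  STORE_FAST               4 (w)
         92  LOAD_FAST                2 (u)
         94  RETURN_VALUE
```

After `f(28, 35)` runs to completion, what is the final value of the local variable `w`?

LOAD_CONST → push 6. Stack: [6]
LOAD_FAST b → push 35. Stack: [6, 35]
BINARY_OP + → 6 + 35 = 41. Stack: [41]
LOAD_FAST a → push 28. Stack: [41, 28]
BINARY_OP | → 41 | 28 = 61. Stack: [61]
STORE_FAST u → u=61. Stack: []
LOAD_FAST_LOAD_FAST b,a → push 35,28. Stack: [35, 28]
BINARY_OP + → 35 + 28 = 63. Stack: [63]
STORE_FAST u → u=63. Stack: []
LOAD_CONST → push 4. Stack: [4]
LOAD_FAST b → push 35. Stack: [4, 35]
BINARY_OP - → 4 - 35 = -31. Stack: [-31]
LOAD_FAST a → push 28. Stack: [-31, 28]
BINARY_OP & → -31 & 28 = 0. Stack: [0]
STORE_FAST u → u=0. Stack: []
LOAD_CONST → push 2. Stack: [2]
LOAD_FAST a → push 28. Stack: [2, 28]
BINARY_OP + → 2 + 28 = 30. Stack: [30]
LOAD_CONST → push 6. Stack: [30, 6]
BINARY_OP & → 30 & 6 = 6. Stack: [6]
STORE_FAST k → k=6. Stack: []
LOAD_FAST_LOAD_FAST k,a → push 6,28. Stack: [6, 28]
BINARY_OP // → 6 // 28 = 0. Stack: [0]
LOAD_FAST k → push 6. Stack: [0, 6]
BINARY_OP - → 0 - 6 = -6. Stack: [-6]
STORE_FAST w → w=-6. Stack: []
LOAD_FAST w → push -6. Stack: [-6]
LOAD_CONST → push 4. Stack: [-6, 4]
BINARY_OP * → -6 * 4 = -24. Stack: [-24]
LOAD_CONST → push 9. Stack: [-24, 9]
BINARY_OP ^ → -24 ^ 9 = -31. Stack: [-31]
STORE_FAST r → r=-31. Stack: []
LOAD_CONST → push 33. Stack: [33]
STORE_FAST w → w=33. Stack: []
LOAD_FAST u → push 0. Stack: [0]
RETURN_VALUE → return 0.

33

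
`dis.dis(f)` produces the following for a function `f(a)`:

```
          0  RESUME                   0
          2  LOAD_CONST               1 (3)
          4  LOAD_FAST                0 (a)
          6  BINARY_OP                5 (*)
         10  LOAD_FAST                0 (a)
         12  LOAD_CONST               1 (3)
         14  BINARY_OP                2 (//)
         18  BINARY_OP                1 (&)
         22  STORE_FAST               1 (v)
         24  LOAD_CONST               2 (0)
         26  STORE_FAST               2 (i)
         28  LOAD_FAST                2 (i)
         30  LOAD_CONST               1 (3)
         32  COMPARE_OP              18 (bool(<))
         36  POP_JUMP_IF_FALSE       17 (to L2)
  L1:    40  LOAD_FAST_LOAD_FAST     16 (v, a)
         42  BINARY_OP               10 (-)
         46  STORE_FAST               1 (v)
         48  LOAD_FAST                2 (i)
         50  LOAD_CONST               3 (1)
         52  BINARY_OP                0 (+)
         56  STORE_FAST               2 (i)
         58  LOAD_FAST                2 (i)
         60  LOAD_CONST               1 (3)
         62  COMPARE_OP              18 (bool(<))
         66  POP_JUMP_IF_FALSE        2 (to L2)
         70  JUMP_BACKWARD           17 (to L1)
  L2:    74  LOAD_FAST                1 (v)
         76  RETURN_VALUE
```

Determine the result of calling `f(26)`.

-70

LOAD_CONST → push 3. Stack: [3]
LOAD_FAST a → push 26. Stack: [3, 26]
BINARY_OP * → 3 * 26 = 78. Stack: [78]
LOAD_FAST a → push 26. Stack: [78, 26]
LOAD_CONST → push 3. Stack: [78, 26, 3]
BINARY_OP // → 26 // 3 = 8. Stack: [78, 8]
BINARY_OP & → 78 & 8 = 8. Stack: [8]
STORE_FAST v → v=8. Stack: []
LOAD_CONST → push 0. Stack: [0]
STORE_FAST i → i=0. Stack: []
LOAD_FAST i → push 0. Stack: [0]
LOAD_CONST → push 3. Stack: [0, 3]
COMPARE_OP bool(<) → 0 vs 3 = True. Stack: [True]
POP_JUMP_IF_FALSE → pop True; no jump. Stack: []
LOAD_FAST_LOAD_FAST v,a → push 8,26. Stack: [8, 26]
BINARY_OP - → 8 - 26 = -18. Stack: [-18]
STORE_FAST v → v=-18. Stack: []
LOAD_FAST i → push 0. Stack: [0]
LOAD_CONST → push 1. Stack: [0, 1]
BINARY_OP + → 0 + 1 = 1. Stack: [1]
STORE_FAST i → i=1. Stack: []
LOAD_FAST i → push 1. Stack: [1]
LOAD_CONST → push 3. Stack: [1, 3]
COMPARE_OP bool(<) → 1 vs 3 = True. Stack: [True]
POP_JUMP_IF_FALSE → pop True; no jump. Stack: []
LOAD_FAST_LOAD_FAST v,a → push -18,26. Stack: [-18, 26]
BINARY_OP - → -18 - 26 = -44. Stack: [-44]
STORE_FAST v → v=-44. Stack: []
LOAD_FAST i → push 1. Stack: [1]
LOAD_CONST → push 1. Stack: [1, 1]
BINARY_OP + → 1 + 1 = 2. Stack: [2]
STORE_FAST i → i=2. Stack: []
LOAD_FAST i → push 2. Stack: [2]
LOAD_CONST → push 3. Stack: [2, 3]
COMPARE_OP bool(<) → 2 vs 3 = True. Stack: [True]
POP_JUMP_IF_FALSE → pop True; no jump. Stack: []
LOAD_FAST_LOAD_FAST v,a → push -44,26. Stack: [-44, 26]
BINARY_OP - → -44 - 26 = -70. Stack: [-70]
STORE_FAST v → v=-70. Stack: []
LOAD_FAST i → push 2. Stack: [2]
LOAD_CONST → push 1. Stack: [2, 1]
BINARY_OP + → 2 + 1 = 3. Stack: [3]
STORE_FAST i → i=3. Stack: []
LOAD_FAST i → push 3. Stack: [3]
LOAD_CONST → push 3. Stack: [3, 3]
COMPARE_OP bool(<) → 3 vs 3 = False. Stack: [False]
POP_JUMP_IF_FALSE → pop False; jump. Stack: []
LOAD_FAST v → push -70. Stack: [-70]
RETURN_VALUE → return -70.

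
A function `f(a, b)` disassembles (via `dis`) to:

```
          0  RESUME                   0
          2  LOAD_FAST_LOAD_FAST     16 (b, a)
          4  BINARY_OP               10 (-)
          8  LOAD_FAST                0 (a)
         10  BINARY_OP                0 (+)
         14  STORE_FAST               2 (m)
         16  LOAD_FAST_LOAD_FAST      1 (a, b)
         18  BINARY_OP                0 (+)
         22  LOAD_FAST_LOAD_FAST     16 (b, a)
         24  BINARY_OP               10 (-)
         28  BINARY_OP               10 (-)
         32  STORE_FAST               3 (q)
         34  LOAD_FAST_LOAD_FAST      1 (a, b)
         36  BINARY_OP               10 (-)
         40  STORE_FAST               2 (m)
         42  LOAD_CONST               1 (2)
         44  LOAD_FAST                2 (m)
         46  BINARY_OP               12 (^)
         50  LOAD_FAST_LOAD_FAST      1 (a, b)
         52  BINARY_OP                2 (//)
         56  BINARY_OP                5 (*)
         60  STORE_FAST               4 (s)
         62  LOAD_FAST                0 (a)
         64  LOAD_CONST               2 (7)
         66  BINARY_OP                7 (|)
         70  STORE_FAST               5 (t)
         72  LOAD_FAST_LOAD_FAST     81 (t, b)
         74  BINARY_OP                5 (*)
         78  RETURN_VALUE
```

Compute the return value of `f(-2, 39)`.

LOAD_FAST_LOAD_FAST b,a → push 39,-2. Stack: [39, -2]
BINARY_OP - → 39 - -2 = 41. Stack: [41]
LOAD_FAST a → push -2. Stack: [41, -2]
BINARY_OP + → 41 + -2 = 39. Stack: [39]
STORE_FAST m → m=39. Stack: []
LOAD_FAST_LOAD_FAST a,b → push -2,39. Stack: [-2, 39]
BINARY_OP + → -2 + 39 = 37. Stack: [37]
LOAD_FAST_LOAD_FAST b,a → push 39,-2. Stack: [37, 39, -2]
BINARY_OP - → 39 - -2 = 41. Stack: [37, 41]
BINARY_OP - → 37 - 41 = -4. Stack: [-4]
STORE_FAST q → q=-4. Stack: []
LOAD_FAST_LOAD_FAST a,b → push -2,39. Stack: [-2, 39]
BINARY_OP - → -2 - 39 = -41. Stack: [-41]
STORE_FAST m → m=-41. Stack: []
LOAD_CONST → push 2. Stack: [2]
LOAD_FAST m → push -41. Stack: [2, -41]
BINARY_OP ^ → 2 ^ -41 = -43. Stack: [-43]
LOAD_FAST_LOAD_FAST a,b → push -2,39. Stack: [-43, -2, 39]
BINARY_OP // → -2 // 39 = -1. Stack: [-43, -1]
BINARY_OP * → -43 * -1 = 43. Stack: [43]
STORE_FAST s → s=43. Stack: []
LOAD_FAST a → push -2. Stack: [-2]
LOAD_CONST → push 7. Stack: [-2, 7]
BINARY_OP | → -2 | 7 = -1. Stack: [-1]
STORE_FAST t → t=-1. Stack: []
LOAD_FAST_LOAD_FAST t,b → push -1,39. Stack: [-1, 39]
BINARY_OP * → -1 * 39 = -39. Stack: [-39]
RETURN_VALUE → return -39.

-39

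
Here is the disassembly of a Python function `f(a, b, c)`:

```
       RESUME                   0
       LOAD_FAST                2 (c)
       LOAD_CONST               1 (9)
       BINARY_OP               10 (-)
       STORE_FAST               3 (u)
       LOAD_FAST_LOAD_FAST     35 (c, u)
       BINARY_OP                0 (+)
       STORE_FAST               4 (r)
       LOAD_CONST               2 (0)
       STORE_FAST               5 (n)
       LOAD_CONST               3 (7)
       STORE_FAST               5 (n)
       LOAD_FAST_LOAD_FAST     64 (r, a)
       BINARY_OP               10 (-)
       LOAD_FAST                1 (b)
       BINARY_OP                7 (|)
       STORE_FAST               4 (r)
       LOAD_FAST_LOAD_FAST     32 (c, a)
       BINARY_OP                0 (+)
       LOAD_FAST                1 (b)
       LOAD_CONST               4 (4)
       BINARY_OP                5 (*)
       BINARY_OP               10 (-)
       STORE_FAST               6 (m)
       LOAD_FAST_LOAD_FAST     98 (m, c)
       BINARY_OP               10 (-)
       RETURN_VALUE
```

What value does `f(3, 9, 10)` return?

LOAD_FAST c → push 10. Stack: [10]
LOAD_CONST → push 9. Stack: [10, 9]
BINARY_OP - → 10 - 9 = 1. Stack: [1]
STORE_FAST u → u=1. Stack: []
LOAD_FAST_LOAD_FAST c,u → push 10,1. Stack: [10, 1]
BINARY_OP + → 10 + 1 = 11. Stack: [11]
STORE_FAST r → r=11. Stack: []
LOAD_CONST → push 0. Stack: [0]
STORE_FAST n → n=0. Stack: []
LOAD_CONST → push 7. Stack: [7]
STORE_FAST n → n=7. Stack: []
LOAD_FAST_LOAD_FAST r,a → push 11,3. Stack: [11, 3]
BINARY_OP - → 11 - 3 = 8. Stack: [8]
LOAD_FAST b → push 9. Stack: [8, 9]
BINARY_OP | → 8 | 9 = 9. Stack: [9]
STORE_FAST r → r=9. Stack: []
LOAD_FAST_LOAD_FAST c,a → push 10,3. Stack: [10, 3]
BINARY_OP + → 10 + 3 = 13. Stack: [13]
LOAD_FAST b → push 9. Stack: [13, 9]
LOAD_CONST → push 4. Stack: [13, 9, 4]
BINARY_OP * → 9 * 4 = 36. Stack: [13, 36]
BINARY_OP - → 13 - 36 = -23. Stack: [-23]
STORE_FAST m → m=-23. Stack: []
LOAD_FAST_LOAD_FAST m,c → push -23,10. Stack: [-23, 10]
BINARY_OP - → -23 - 10 = -33. Stack: [-33]
RETURN_VALUE → return -33.

-33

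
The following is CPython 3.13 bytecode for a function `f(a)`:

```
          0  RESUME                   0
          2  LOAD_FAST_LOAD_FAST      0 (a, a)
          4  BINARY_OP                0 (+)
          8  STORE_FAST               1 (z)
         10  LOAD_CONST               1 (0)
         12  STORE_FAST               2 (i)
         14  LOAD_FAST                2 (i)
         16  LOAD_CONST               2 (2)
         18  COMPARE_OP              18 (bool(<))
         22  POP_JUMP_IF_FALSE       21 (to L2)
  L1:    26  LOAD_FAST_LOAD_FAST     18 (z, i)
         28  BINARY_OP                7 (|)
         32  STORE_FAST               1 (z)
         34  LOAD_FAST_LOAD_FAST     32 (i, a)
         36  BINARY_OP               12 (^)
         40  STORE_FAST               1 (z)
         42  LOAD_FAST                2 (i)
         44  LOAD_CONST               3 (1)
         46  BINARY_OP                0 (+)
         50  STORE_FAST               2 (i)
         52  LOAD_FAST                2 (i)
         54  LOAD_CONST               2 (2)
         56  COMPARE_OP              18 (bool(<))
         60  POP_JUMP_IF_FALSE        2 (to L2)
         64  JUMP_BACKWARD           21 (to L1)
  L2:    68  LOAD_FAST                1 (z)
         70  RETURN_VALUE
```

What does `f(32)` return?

LOAD_FAST_LOAD_FAST a,a → push 32,32. Stack: [32, 32]
BINARY_OP + → 32 + 32 = 64. Stack: [64]
STORE_FAST z → z=64. Stack: []
LOAD_CONST → push 0. Stack: [0]
STORE_FAST i → i=0. Stack: []
LOAD_FAST i → push 0. Stack: [0]
LOAD_CONST → push 2. Stack: [0, 2]
COMPARE_OP bool(<) → 0 vs 2 = True. Stack: [True]
POP_JUMP_IF_FALSE → pop True; no jump. Stack: []
LOAD_FAST_LOAD_FAST z,i → push 64,0. Stack: [64, 0]
BINARY_OP | → 64 | 0 = 64. Stack: [64]
STORE_FAST z → z=64. Stack: []
LOAD_FAST_LOAD_FAST i,a → push 0,32. Stack: [0, 32]
BINARY_OP ^ → 0 ^ 32 = 32. Stack: [32]
STORE_FAST z → z=32. Stack: []
LOAD_FAST i → push 0. Stack: [0]
LOAD_CONST → push 1. Stack: [0, 1]
BINARY_OP + → 0 + 1 = 1. Stack: [1]
STORE_FAST i → i=1. Stack: []
LOAD_FAST i → push 1. Stack: [1]
LOAD_CONST → push 2. Stack: [1, 2]
COMPARE_OP bool(<) → 1 vs 2 = True. Stack: [True]
POP_JUMP_IF_FALSE → pop True; no jump. Stack: []
LOAD_FAST_LOAD_FAST z,i → push 32,1. Stack: [32, 1]
BINARY_OP | → 32 | 1 = 33. Stack: [33]
STORE_FAST z → z=33. Stack: []
LOAD_FAST_LOAD_FAST i,a → push 1,32. Stack: [1, 32]
BINARY_OP ^ → 1 ^ 32 = 33. Stack: [33]
STORE_FAST z → z=33. Stack: []
LOAD_FAST i → push 1. Stack: [1]
LOAD_CONST → push 1. Stack: [1, 1]
BINARY_OP + → 1 + 1 = 2. Stack: [2]
STORE_FAST i → i=2. Stack: []
LOAD_FAST i → push 2. Stack: [2]
LOAD_CONST → push 2. Stack: [2, 2]
COMPARE_OP bool(<) → 2 vs 2 = False. Stack: [False]
POP_JUMP_IF_FALSE → pop False; jump. Stack: []
LOAD_FAST z → push 33. Stack: [33]
RETURN_VALUE → return 33.

33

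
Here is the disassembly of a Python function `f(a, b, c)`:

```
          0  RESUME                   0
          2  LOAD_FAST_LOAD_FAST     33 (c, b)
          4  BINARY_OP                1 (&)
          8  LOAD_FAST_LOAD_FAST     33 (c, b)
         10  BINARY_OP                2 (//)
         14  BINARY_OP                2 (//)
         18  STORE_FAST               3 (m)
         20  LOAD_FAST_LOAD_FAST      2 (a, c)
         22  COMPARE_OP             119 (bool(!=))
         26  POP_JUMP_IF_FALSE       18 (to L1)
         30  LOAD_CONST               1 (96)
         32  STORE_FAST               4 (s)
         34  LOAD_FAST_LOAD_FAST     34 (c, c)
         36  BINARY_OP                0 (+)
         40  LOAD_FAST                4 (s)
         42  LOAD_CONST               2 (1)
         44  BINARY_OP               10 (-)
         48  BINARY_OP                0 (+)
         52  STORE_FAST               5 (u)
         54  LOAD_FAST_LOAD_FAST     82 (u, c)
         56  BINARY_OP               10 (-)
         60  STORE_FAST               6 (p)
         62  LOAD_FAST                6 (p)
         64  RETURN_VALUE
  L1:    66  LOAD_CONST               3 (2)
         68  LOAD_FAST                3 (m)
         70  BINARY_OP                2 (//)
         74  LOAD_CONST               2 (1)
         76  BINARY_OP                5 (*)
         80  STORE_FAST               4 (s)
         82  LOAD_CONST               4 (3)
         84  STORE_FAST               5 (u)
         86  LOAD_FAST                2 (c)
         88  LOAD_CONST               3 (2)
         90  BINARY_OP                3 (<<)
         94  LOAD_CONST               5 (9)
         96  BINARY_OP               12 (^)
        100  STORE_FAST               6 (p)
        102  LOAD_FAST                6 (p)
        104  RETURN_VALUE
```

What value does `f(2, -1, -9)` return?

86

LOAD_FAST_LOAD_FAST c,b → push -9,-1. Stack: [-9, -1]
BINARY_OP & → -9 & -1 = -9. Stack: [-9]
LOAD_FAST_LOAD_FAST c,b → push -9,-1. Stack: [-9, -9, -1]
BINARY_OP // → -9 // -1 = 9. Stack: [-9, 9]
BINARY_OP // → -9 // 9 = -1. Stack: [-1]
STORE_FAST m → m=-1. Stack: []
LOAD_FAST_LOAD_FAST a,c → push 2,-9. Stack: [2, -9]
COMPARE_OP bool(!=) → 2 vs -9 = True. Stack: [True]
POP_JUMP_IF_FALSE → pop True; no jump. Stack: []
LOAD_CONST → push 96. Stack: [96]
STORE_FAST s → s=96. Stack: []
LOAD_FAST_LOAD_FAST c,c → push -9,-9. Stack: [-9, -9]
BINARY_OP + → -9 + -9 = -18. Stack: [-18]
LOAD_FAST s → push 96. Stack: [-18, 96]
LOAD_CONST → push 1. Stack: [-18, 96, 1]
BINARY_OP - → 96 - 1 = 95. Stack: [-18, 95]
BINARY_OP + → -18 + 95 = 77. Stack: [77]
STORE_FAST u → u=77. Stack: []
LOAD_FAST_LOAD_FAST u,c → push 77,-9. Stack: [77, -9]
BINARY_OP - → 77 - -9 = 86. Stack: [86]
STORE_FAST p → p=86. Stack: []
LOAD_FAST p → push 86. Stack: [86]
RETURN_VALUE → return 86.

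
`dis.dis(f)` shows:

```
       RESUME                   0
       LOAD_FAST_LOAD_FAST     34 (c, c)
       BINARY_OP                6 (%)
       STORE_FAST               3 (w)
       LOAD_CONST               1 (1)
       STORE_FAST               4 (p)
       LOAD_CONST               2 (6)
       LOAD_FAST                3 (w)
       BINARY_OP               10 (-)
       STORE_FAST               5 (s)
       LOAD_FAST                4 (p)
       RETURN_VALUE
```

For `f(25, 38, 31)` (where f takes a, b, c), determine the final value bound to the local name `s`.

6

LOAD_FAST_LOAD_FAST c,c → push 31,31. Stack: [31, 31]
BINARY_OP % → 31 % 31 = 0. Stack: [0]
STORE_FAST w → w=0. Stack: []
LOAD_CONST → push 1. Stack: [1]
STORE_FAST p → p=1. Stack: []
LOAD_CONST → push 6. Stack: [6]
LOAD_FAST w → push 0. Stack: [6, 0]
BINARY_OP - → 6 - 0 = 6. Stack: [6]
STORE_FAST s → s=6. Stack: []
LOAD_FAST p → push 1. Stack: [1]
RETURN_VALUE → return 1.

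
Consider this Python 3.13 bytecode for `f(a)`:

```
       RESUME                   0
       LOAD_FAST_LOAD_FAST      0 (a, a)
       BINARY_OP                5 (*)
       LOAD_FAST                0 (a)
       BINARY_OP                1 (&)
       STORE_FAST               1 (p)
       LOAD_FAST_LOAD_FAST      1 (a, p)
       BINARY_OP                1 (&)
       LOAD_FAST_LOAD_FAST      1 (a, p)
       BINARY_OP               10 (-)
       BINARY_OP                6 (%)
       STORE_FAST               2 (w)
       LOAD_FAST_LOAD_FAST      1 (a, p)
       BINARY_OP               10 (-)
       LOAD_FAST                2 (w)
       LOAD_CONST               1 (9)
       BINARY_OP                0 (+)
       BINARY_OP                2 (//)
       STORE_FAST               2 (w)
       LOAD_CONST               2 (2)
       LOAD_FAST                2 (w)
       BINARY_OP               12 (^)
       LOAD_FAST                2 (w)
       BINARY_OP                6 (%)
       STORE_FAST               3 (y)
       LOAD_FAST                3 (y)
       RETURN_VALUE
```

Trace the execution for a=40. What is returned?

LOAD_FAST_LOAD_FAST a,a → push 40,40. Stack: [40, 40]
BINARY_OP * → 40 * 40 = 1600. Stack: [1600]
LOAD_FAST a → push 40. Stack: [1600, 40]
BINARY_OP & → 1600 & 40 = 0. Stack: [0]
STORE_FAST p → p=0. Stack: []
LOAD_FAST_LOAD_FAST a,p → push 40,0. Stack: [40, 0]
BINARY_OP & → 40 & 0 = 0. Stack: [0]
LOAD_FAST_LOAD_FAST a,p → push 40,0. Stack: [0, 40, 0]
BINARY_OP - → 40 - 0 = 40. Stack: [0, 40]
BINARY_OP % → 0 % 40 = 0. Stack: [0]
STORE_FAST w → w=0. Stack: []
LOAD_FAST_LOAD_FAST a,p → push 40,0. Stack: [40, 0]
BINARY_OP - → 40 - 0 = 40. Stack: [40]
LOAD_FAST w → push 0. Stack: [40, 0]
LOAD_CONST → push 9. Stack: [40, 0, 9]
BINARY_OP + → 0 + 9 = 9. Stack: [40, 9]
BINARY_OP // → 40 // 9 = 4. Stack: [4]
STORE_FAST w → w=4. Stack: []
LOAD_CONST → push 2. Stack: [2]
LOAD_FAST w → push 4. Stack: [2, 4]
BINARY_OP ^ → 2 ^ 4 = 6. Stack: [6]
LOAD_FAST w → push 4. Stack: [6, 4]
BINARY_OP % → 6 % 4 = 2. Stack: [2]
STORE_FAST y → y=2. Stack: []
LOAD_FAST y → push 2. Stack: [2]
RETURN_VALUE → return 2.

2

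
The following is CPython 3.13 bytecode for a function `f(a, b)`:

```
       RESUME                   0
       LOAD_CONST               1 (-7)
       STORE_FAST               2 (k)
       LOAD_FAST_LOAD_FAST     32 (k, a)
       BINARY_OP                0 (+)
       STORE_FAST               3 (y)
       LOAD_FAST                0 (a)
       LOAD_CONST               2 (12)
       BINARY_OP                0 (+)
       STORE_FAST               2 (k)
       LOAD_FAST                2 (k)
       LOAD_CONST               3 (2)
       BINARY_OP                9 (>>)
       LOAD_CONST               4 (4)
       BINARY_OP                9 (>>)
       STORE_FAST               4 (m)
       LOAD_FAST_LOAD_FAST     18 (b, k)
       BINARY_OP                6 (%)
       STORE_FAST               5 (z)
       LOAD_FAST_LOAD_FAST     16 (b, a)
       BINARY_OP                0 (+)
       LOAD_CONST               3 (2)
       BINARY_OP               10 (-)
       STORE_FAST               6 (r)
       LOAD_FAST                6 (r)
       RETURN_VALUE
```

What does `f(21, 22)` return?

LOAD_CONST → push -7. Stack: [-7]
STORE_FAST k → k=-7. Stack: []
LOAD_FAST_LOAD_FAST k,a → push -7,21. Stack: [-7, 21]
BINARY_OP + → -7 + 21 = 14. Stack: [14]
STORE_FAST y → y=14. Stack: []
LOAD_FAST a → push 21. Stack: [21]
LOAD_CONST → push 12. Stack: [21, 12]
BINARY_OP + → 21 + 12 = 33. Stack: [33]
STORE_FAST k → k=33. Stack: []
LOAD_FAST k → push 33. Stack: [33]
LOAD_CONST → push 2. Stack: [33, 2]
BINARY_OP >> → 33 >> 2 = 8. Stack: [8]
LOAD_CONST → push 4. Stack: [8, 4]
BINARY_OP >> → 8 >> 4 = 0. Stack: [0]
STORE_FAST m → m=0. Stack: []
LOAD_FAST_LOAD_FAST b,k → push 22,33. Stack: [22, 33]
BINARY_OP % → 22 % 33 = 22. Stack: [22]
STORE_FAST z → z=22. Stack: []
LOAD_FAST_LOAD_FAST b,a → push 22,21. Stack: [22, 21]
BINARY_OP + → 22 + 21 = 43. Stack: [43]
LOAD_CONST → push 2. Stack: [43, 2]
BINARY_OP - → 43 - 2 = 41. Stack: [41]
STORE_FAST r → r=41. Stack: []
LOAD_FAST r → push 41. Stack: [41]
RETURN_VALUE → return 41.

41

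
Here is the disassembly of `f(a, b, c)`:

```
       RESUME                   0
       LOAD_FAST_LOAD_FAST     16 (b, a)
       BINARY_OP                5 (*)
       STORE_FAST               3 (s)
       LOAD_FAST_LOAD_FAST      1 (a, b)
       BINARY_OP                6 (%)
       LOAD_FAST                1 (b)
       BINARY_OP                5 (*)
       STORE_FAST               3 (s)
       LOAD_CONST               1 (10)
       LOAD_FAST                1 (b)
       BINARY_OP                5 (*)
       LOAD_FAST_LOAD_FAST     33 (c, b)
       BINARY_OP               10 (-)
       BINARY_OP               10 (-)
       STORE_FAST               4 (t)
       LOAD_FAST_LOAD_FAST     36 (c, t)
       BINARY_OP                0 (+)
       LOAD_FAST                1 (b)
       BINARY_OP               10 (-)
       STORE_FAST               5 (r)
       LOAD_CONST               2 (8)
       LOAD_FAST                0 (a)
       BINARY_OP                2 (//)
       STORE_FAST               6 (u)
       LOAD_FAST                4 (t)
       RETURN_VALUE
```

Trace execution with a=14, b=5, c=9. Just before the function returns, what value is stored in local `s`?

LOAD_FAST_LOAD_FAST b,a → push 5,14. Stack: [5, 14]
BINARY_OP * → 5 * 14 = 70. Stack: [70]
STORE_FAST s → s=70. Stack: []
LOAD_FAST_LOAD_FAST a,b → push 14,5. Stack: [14, 5]
BINARY_OP % → 14 % 5 = 4. Stack: [4]
LOAD_FAST b → push 5. Stack: [4, 5]
BINARY_OP * → 4 * 5 = 20. Stack: [20]
STORE_FAST s → s=20. Stack: []
LOAD_CONST → push 10. Stack: [10]
LOAD_FAST b → push 5. Stack: [10, 5]
BINARY_OP * → 10 * 5 = 50. Stack: [50]
LOAD_FAST_LOAD_FAST c,b → push 9,5. Stack: [50, 9, 5]
BINARY_OP - → 9 - 5 = 4. Stack: [50, 4]
BINARY_OP - → 50 - 4 = 46. Stack: [46]
STORE_FAST t → t=46. Stack: []
LOAD_FAST_LOAD_FAST c,t → push 9,46. Stack: [9, 46]
BINARY_OP + → 9 + 46 = 55. Stack: [55]
LOAD_FAST b → push 5. Stack: [55, 5]
BINARY_OP - → 55 - 5 = 50. Stack: [50]
STORE_FAST r → r=50. Stack: []
LOAD_CONST → push 8. Stack: [8]
LOAD_FAST a → push 14. Stack: [8, 14]
BINARY_OP // → 8 // 14 = 0. Stack: [0]
STORE_FAST u → u=0. Stack: []
LOAD_FAST t → push 46. Stack: [46]
RETURN_VALUE → return 46.

20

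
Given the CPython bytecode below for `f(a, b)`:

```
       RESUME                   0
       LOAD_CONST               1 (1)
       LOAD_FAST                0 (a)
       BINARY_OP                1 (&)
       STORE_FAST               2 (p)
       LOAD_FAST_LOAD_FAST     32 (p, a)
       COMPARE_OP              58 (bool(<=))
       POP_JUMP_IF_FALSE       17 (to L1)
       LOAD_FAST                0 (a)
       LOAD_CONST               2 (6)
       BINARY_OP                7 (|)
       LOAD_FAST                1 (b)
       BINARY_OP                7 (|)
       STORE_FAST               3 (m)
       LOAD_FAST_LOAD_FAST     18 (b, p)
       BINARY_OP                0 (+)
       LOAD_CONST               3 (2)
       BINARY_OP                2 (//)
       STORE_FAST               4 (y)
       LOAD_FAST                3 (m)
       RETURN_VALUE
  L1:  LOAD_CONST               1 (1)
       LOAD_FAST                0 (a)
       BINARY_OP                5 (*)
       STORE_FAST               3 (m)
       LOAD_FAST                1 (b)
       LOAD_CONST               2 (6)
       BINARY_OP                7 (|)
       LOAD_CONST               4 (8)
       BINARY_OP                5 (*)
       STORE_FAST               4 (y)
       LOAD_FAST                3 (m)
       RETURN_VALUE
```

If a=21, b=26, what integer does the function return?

31

LOAD_CONST → push 1. Stack: [1]
LOAD_FAST a → push 21. Stack: [1, 21]
BINARY_OP & → 1 & 21 = 1. Stack: [1]
STORE_FAST p → p=1. Stack: []
LOAD_FAST_LOAD_FAST p,a → push 1,21. Stack: [1, 21]
COMPARE_OP bool(<=) → 1 vs 21 = True. Stack: [True]
POP_JUMP_IF_FALSE → pop True; no jump. Stack: []
LOAD_FAST a → push 21. Stack: [21]
LOAD_CONST → push 6. Stack: [21, 6]
BINARY_OP | → 21 | 6 = 23. Stack: [23]
LOAD_FAST b → push 26. Stack: [23, 26]
BINARY_OP | → 23 | 26 = 31. Stack: [31]
STORE_FAST m → m=31. Stack: []
LOAD_FAST_LOAD_FAST b,p → push 26,1. Stack: [26, 1]
BINARY_OP + → 26 + 1 = 27. Stack: [27]
LOAD_CONST → push 2. Stack: [27, 2]
BINARY_OP // → 27 // 2 = 13. Stack: [13]
STORE_FAST y → y=13. Stack: []
LOAD_FAST m → push 31. Stack: [31]
RETURN_VALUE → return 31.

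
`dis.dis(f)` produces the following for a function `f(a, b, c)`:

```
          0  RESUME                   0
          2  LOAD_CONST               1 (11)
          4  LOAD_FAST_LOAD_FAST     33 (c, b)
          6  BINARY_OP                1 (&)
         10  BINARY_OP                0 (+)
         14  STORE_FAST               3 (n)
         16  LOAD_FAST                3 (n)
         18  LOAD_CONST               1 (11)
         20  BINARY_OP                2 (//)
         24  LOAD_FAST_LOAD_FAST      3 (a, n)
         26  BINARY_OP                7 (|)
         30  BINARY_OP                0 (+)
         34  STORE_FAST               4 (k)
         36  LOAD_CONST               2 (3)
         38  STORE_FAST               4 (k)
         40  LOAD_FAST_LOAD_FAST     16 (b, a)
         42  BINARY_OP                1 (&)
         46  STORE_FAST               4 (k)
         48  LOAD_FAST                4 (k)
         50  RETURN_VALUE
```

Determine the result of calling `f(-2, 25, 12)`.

24

LOAD_CONST → push 11. Stack: [11]
LOAD_FAST_LOAD_FAST c,b → push 12,25. Stack: [11, 12, 25]
BINARY_OP & → 12 & 25 = 8. Stack: [11, 8]
BINARY_OP + → 11 + 8 = 19. Stack: [19]
STORE_FAST n → n=19. Stack: []
LOAD_FAST n → push 19. Stack: [19]
LOAD_CONST → push 11. Stack: [19, 11]
BINARY_OP // → 19 // 11 = 1. Stack: [1]
LOAD_FAST_LOAD_FAST a,n → push -2,19. Stack: [1, -2, 19]
BINARY_OP | → -2 | 19 = -1. Stack: [1, -1]
BINARY_OP + → 1 + -1 = 0. Stack: [0]
STORE_FAST k → k=0. Stack: []
LOAD_CONST → push 3. Stack: [3]
STORE_FAST k → k=3. Stack: []
LOAD_FAST_LOAD_FAST b,a → push 25,-2. Stack: [25, -2]
BINARY_OP & → 25 & -2 = 24. Stack: [24]
STORE_FAST k → k=24. Stack: []
LOAD_FAST k → push 24. Stack: [24]
RETURN_VALUE → return 24.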